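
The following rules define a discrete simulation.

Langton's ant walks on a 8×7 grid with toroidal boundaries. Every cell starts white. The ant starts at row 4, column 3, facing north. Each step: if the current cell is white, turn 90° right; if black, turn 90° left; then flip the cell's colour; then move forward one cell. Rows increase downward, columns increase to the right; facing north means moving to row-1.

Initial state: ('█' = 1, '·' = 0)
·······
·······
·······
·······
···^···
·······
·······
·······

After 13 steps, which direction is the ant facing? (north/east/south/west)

east

step 0: ·······
·······
·······
·······
···^···
·······
·······
·······
step 1: ·······
·······
·······
·······
···█>··
·······
·······
·······
step 2: ·······
·······
·······
·······
···██··
····v··
·······
·······
step 3: ·······
·······
·······
·······
···██··
···<█··
·······
·······
step 4: ·······
·······
·······
·······
···^█··
···██··
·······
·······
step 5: ·······
·······
·······
·······
··<·█··
···██··
·······
·······
step 6: ·······
·······
·······
··^····
··█·█··
···██··
·······
·······
step 7: ·······
·······
·······
··█>···
··█·█··
···██··
·······
·······
step 8: ·······
·······
·······
··██···
··█v█··
···██··
·······
·······
step 9: ·······
·······
·······
··██···
··<██··
···██··
·······
·······
step 10: ·······
·······
·······
··██···
···██··
··v██··
·······
·······
step 11: ·······
·······
·······
··██···
···██··
·<███··
·······
·······
step 12: ·······
·······
·······
··██···
·^·██··
·████··
·······
·······
step 13: ·······
·······
·······
··██···
·█>██··
·████··
·······
·······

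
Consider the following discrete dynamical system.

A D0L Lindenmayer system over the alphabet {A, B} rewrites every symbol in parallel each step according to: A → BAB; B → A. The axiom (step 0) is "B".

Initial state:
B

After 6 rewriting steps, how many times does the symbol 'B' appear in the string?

22

[0] B
[1] A
[2] BAB
[3] ABABA
[4] BABABABABAB
[5] ABABABABABABABABABABA
[6] BABABABABABABABABABABABABABABABABABABABABAB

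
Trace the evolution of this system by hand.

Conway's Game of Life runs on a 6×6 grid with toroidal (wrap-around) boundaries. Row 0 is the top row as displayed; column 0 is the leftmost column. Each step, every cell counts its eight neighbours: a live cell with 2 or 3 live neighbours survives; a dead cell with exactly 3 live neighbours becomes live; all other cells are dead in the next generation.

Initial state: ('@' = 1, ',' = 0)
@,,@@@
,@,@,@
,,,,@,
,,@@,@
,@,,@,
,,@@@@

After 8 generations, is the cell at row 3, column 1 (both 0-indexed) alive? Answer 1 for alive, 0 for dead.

step 0: @,,@@@
,@,@,@
,,,,@,
,,@@,@
,@,,@,
,,@@@@
step 1: ,@,,,,
,,@@,,
@,,,,@
,,@@,@
@@,,,,
,@@,,,
step 2: ,@,@,,
@@@,,,
@@,,,@
,,@,@@
@,,@,,
,,@,,,
step 3: @,,@,,
,,,,,@
,,,@@,
,,@@@,
,@@@@@
,@@@,,
step 4: @@,@@,
,,,@,@
,,@,,@
,@,,,,
@,,,,@
,,,,,@
step 5: @,@@,,
,@,@,@
@,@,@,
,@,,,@
@,,,,@
,@,,,,
step 6: @,,@@,
,,,,,@
,,@@@,
,@,,@,
,@,,,@
,@@,,@
step 7: @@@@@,
,,@,,@
,,@@@@
@@,,@@
,@,,@@
,@@@,@
step 8: ,,,,,,
,,,,,,
,,@,,,
,@,,,,
,,,,,,
,,,,,,

1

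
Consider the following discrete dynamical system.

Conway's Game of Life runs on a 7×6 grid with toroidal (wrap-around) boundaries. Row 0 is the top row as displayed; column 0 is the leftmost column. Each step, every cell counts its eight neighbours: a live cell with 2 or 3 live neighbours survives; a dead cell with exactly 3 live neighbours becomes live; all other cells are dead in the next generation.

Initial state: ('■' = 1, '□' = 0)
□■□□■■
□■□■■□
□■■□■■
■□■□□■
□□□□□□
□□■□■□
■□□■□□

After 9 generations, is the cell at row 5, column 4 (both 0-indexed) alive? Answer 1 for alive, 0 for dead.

0

0) □■□□■■
□■□■■□
□■■□■■
■□■□□■
□□□□□□
□□■□■□
■□□■□□
1) □■□□□■
□■□□□□
□□□□□□
■□■■■■
□■□■□■
□□□■□□
■■■■□□
2) □□□□□□
■□□□□□
■■■■■■
■■■■□■
□■□□□■
□□□■□□
■■□■■□
3) ■■□□□■
■□■■■□
□□□□□□
□□□□□□
□■□■□■
□■□■□■
□□■■■□
4) ■□□□□□
■□■■■□
□□□■□□
□□□□□□
□□□□□□
□■□□□■
□□□■□□
5) □■■□■■
□■■■■■
□□■■■□
□□□□□□
□□□□□□
□□□□□□
■□□□□□
6) □□□□□□
□□□□□□
□■□□□■
□□□■□□
□□□□□□
□□□□□□
■■□□□■
7) ■□□□□□
□□□□□□
□□□□□□
□□□□□□
□□□□□□
■□□□□□
■□□□□□
8) □□□□□□
□□□□□□
□□□□□□
□□□□□□
□□□□□□
□□□□□□
■■□□□■
9) ■□□□□□
□□□□□□
□□□□□□
□□□□□□
□□□□□□
■□□□□□
■□□□□□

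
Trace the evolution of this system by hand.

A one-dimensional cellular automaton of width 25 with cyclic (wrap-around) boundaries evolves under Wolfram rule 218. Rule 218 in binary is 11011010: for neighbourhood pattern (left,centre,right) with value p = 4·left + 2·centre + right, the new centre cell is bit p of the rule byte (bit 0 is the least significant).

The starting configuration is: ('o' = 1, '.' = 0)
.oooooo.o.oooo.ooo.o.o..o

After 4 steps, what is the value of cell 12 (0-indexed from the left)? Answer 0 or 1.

1

k=0  .oooooo.o.oooo.ooo.o.o..o
k=1  .oooooo...oooo.ooo....oo.
k=2  oooooooo.ooooo.oooo..oooo
k=3  oooooooo.ooooo.oooooooooo
k=4  oooooooo.ooooo.oooooooooo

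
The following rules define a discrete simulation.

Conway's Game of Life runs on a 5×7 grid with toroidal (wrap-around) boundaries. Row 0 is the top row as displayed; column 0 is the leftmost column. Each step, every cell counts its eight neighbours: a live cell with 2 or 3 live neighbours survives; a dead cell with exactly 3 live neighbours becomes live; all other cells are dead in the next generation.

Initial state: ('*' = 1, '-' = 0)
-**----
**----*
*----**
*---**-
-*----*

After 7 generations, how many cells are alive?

[0] -**----
**----*
*----**
*---**-
-*----*
[1] --*---*
--*--*-
----*--
-*--*--
-**--**
[2] *-**--*
---*-*-
---***-
*****--
-***-**
[3] *------
-----*-
-*---**
*------
-----*-
[4] ------*
*----*-
*----**
*----*-
------*
[5] *----**
*----*-
**--**-
*----*-
*----**
[6] -*--*--
-------
**--**-
-------
-*--*--
[7] -------
**--**-
-------
**--**-
-------

8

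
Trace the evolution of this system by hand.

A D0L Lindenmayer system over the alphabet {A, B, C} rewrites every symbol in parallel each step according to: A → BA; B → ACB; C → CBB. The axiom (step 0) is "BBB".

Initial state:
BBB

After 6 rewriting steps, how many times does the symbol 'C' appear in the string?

360

t=0: BBB
t=1: ACBACBACB
t=2: BACBBACBBACBBACBBACBBACB
t=3: ACBBACBBACBACBBACBBACBACBBACBBACBACBBACBBACBACBBACBBACBACBBACBBACB
t=4: BACBBACBACBBACBBACBACBBACBBACBBACBBACBACBBACBBACBACBBACBBA…CBBACBACBBACBBACBACBBACBBACBBACBBACBACBBACBBACBACBBACBBACB  (len 180)
t=5: ACBBACBBACBACBBACBBACBBACBBACBACBBACBBACBACBBACBBACBBACBBA…CBBACBACBBACBBACBACBBACBBACBBACBBACBACBBACBBACBACBBACBBACB  (len 492)
t=6: BACBBACBACBBACBBACBACBBACBBACBBACBBACBACBBACBBACBACBBACBBA…CBBACBACBBACBBACBACBBACBBACBBACBBACBACBBACBBACBACBBACBBACB  (len 1344)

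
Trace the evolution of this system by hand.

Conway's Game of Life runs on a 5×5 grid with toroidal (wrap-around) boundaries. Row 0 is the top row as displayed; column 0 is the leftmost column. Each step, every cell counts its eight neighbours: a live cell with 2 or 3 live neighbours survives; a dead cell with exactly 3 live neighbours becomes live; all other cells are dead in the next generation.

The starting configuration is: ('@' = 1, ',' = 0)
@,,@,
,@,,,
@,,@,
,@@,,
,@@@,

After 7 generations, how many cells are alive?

2

k=0  @,,@,
,@,,,
@,,@,
,@@,,
,@@@,
k=1  @,,@@
@@@,,
@,,,,
@,,,@
@,,@@
k=2  ,,,,,
,,@@,
,,,,,
,@,@,
,@,,,
k=3  ,,@,,
,,,,,
,,,@,
,,@,,
,,@,,
k=4  ,,,,,
,,,,,
,,,,,
,,@@,
,@@@,
k=5  ,,@,,
,,,,,
,,,,,
,@,@,
,@,@,
k=6  ,,@,,
,,,,,
,,,,,
,,,,,
,@,@,
k=7  ,,@,,
,,,,,
,,,,,
,,,,,
,,@,,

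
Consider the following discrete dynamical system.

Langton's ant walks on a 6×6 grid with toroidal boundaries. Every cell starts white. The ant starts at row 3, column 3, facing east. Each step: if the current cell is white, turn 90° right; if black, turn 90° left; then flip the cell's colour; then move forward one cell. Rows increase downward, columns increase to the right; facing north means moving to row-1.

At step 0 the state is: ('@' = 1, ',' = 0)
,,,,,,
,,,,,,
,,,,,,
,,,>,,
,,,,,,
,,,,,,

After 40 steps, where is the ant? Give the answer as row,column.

3,1

t=0: ,,,,,,
,,,,,,
,,,,,,
,,,>,,
,,,,,,
,,,,,,
t=1: ,,,,,,
,,,,,,
,,,,,,
,,,@,,
,,,v,,
,,,,,,
t=2: ,,,,,,
,,,,,,
,,,,,,
,,,@,,
,,<@,,
,,,,,,
t=3: ,,,,,,
,,,,,,
,,,,,,
,,^@,,
,,@@,,
,,,,,,
t=4: ,,,,,,
,,,,,,
,,,,,,
,,@>,,
,,@@,,
,,,,,,
t=5: ,,,,,,
,,,,,,
,,,^,,
,,@,,,
,,@@,,
,,,,,,
t=6: ,,,,,,
,,,,,,
,,,@>,
,,@,,,
,,@@,,
,,,,,,
t=7: ,,,,,,
,,,,,,
,,,@@,
,,@,v,
,,@@,,
,,,,,,
t=8: ,,,,,,
,,,,,,
,,,@@,
,,@<@,
,,@@,,
,,,,,,
t=9: ,,,,,,
,,,,,,
,,,^@,
,,@@@,
,,@@,,
,,,,,,
t=10: ,,,,,,
,,,,,,
,,<,@,
,,@@@,
,,@@,,
,,,,,,
t=11: ,,,,,,
,,^,,,
,,@,@,
,,@@@,
,,@@,,
,,,,,,
t=12: ,,,,,,
,,@>,,
,,@,@,
,,@@@,
,,@@,,
,,,,,,
t=13: ,,,,,,
,,@@,,
,,@v@,
,,@@@,
,,@@,,
,,,,,,
t=14: ,,,,,,
,,@@,,
,,<@@,
,,@@@,
,,@@,,
,,,,,,
t=15: ,,,,,,
,,@@,,
,,,@@,
,,v@@,
,,@@,,
,,,,,,
t=16: ,,,,,,
,,@@,,
,,,@@,
,,,>@,
,,@@,,
,,,,,,
t=17: ,,,,,,
,,@@,,
,,,^@,
,,,,@,
,,@@,,
,,,,,,
t=18: ,,,,,,
,,@@,,
,,<,@,
,,,,@,
,,@@,,
,,,,,,
t=19: ,,,,,,
,,^@,,
,,@,@,
,,,,@,
,,@@,,
,,,,,,
t=20: ,,,,,,
,<,@,,
,,@,@,
,,,,@,
,,@@,,
,,,,,,
t=21: ,^,,,,
,@,@,,
,,@,@,
,,,,@,
,,@@,,
,,,,,,
t=22: ,@>,,,
,@,@,,
,,@,@,
,,,,@,
,,@@,,
,,,,,,
t=23: ,@@,,,
,@v@,,
,,@,@,
,,,,@,
,,@@,,
,,,,,,
t=24: ,@@,,,
,<@@,,
,,@,@,
,,,,@,
,,@@,,
,,,,,,
t=25: ,@@,,,
,,@@,,
,v@,@,
,,,,@,
,,@@,,
,,,,,,
t=26: ,@@,,,
,,@@,,
<@@,@,
,,,,@,
,,@@,,
,,,,,,
t=27: ,@@,,,
^,@@,,
@@@,@,
,,,,@,
,,@@,,
,,,,,,
t=28: ,@@,,,
@>@@,,
@@@,@,
,,,,@,
,,@@,,
,,,,,,
t=29: ,@@,,,
@@@@,,
@v@,@,
,,,,@,
,,@@,,
,,,,,,
t=30: ,@@,,,
@@@@,,
@,>,@,
,,,,@,
,,@@,,
,,,,,,
t=31: ,@@,,,
@@^@,,
@,,,@,
,,,,@,
,,@@,,
,,,,,,
t=32: ,@@,,,
@<,@,,
@,,,@,
,,,,@,
,,@@,,
,,,,,,
t=33: ,@@,,,
@,,@,,
@v,,@,
,,,,@,
,,@@,,
,,,,,,
t=34: ,@@,,,
@,,@,,
<@,,@,
,,,,@,
,,@@,,
,,,,,,
t=35: ,@@,,,
@,,@,,
,@,,@,
v,,,@,
,,@@,,
,,,,,,
t=36: ,@@,,,
@,,@,,
,@,,@,
@,,,@<
,,@@,,
,,,,,,
t=37: ,@@,,,
@,,@,,
,@,,@^
@,,,@@
,,@@,,
,,,,,,
t=38: ,@@,,,
@,,@,,
>@,,@@
@,,,@@
,,@@,,
,,,,,,
t=39: ,@@,,,
@,,@,,
@@,,@@
v,,,@@
,,@@,,
,,,,,,
t=40: ,@@,,,
@,,@,,
@@,,@@
,>,,@@
,,@@,,
,,,,,,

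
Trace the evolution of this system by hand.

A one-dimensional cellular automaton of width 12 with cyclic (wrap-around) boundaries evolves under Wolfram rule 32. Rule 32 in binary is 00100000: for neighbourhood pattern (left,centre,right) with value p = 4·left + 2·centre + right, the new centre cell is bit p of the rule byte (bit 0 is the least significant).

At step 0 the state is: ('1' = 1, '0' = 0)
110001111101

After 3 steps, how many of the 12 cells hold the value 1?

0) 110001111101
1) 000000000010
2) 000000000000
3) 000000000000

0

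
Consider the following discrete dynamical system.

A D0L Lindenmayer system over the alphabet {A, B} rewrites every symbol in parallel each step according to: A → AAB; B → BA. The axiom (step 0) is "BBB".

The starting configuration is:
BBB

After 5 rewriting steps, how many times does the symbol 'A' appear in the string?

step 0: BBB
step 1: BABABA
step 2: BAAABBAAABBAAAB
step 3: BAAABAABAABBABAAABAABAABBABAAABAABAABBA
step 4: BAAABAABAABBAAABAABBAAABAABBABAAABBAAABAABAABBAAABAABBAAABAABBABAAABBAAABAABAABBAAABAABBAAABAABBABAAAB
step 5: BAAABAABAABBAAABAABBAAABAABBABAAABAABAABBAAABAABBABAAABAAB…AABAABAABBAAABAABBABAAABAABAABBAAABAABBABAAABBAAABAABAABBA  (len 267)

165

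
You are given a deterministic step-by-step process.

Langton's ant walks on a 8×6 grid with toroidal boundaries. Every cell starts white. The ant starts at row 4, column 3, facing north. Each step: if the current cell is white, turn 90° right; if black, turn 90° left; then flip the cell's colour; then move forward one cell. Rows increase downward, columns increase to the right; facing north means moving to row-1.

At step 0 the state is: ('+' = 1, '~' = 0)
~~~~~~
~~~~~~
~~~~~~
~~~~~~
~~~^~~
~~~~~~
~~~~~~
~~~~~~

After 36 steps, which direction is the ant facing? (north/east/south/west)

south

0) ~~~~~~
~~~~~~
~~~~~~
~~~~~~
~~~^~~
~~~~~~
~~~~~~
~~~~~~
1) ~~~~~~
~~~~~~
~~~~~~
~~~~~~
~~~+>~
~~~~~~
~~~~~~
~~~~~~
2) ~~~~~~
~~~~~~
~~~~~~
~~~~~~
~~~++~
~~~~v~
~~~~~~
~~~~~~
3) ~~~~~~
~~~~~~
~~~~~~
~~~~~~
~~~++~
~~~<+~
~~~~~~
~~~~~~
4) ~~~~~~
~~~~~~
~~~~~~
~~~~~~
~~~^+~
~~~++~
~~~~~~
~~~~~~
5) ~~~~~~
~~~~~~
~~~~~~
~~~~~~
~~<~+~
~~~++~
~~~~~~
~~~~~~
6) ~~~~~~
~~~~~~
~~~~~~
~~^~~~
~~+~+~
~~~++~
~~~~~~
~~~~~~
7) ~~~~~~
~~~~~~
~~~~~~
~~+>~~
~~+~+~
~~~++~
~~~~~~
~~~~~~
8) ~~~~~~
~~~~~~
~~~~~~
~~++~~
~~+v+~
~~~++~
~~~~~~
~~~~~~
9) ~~~~~~
~~~~~~
~~~~~~
~~++~~
~~<++~
~~~++~
~~~~~~
~~~~~~
10) ~~~~~~
~~~~~~
~~~~~~
~~++~~
~~~++~
~~v++~
~~~~~~
~~~~~~
11) ~~~~~~
~~~~~~
~~~~~~
~~++~~
~~~++~
~<+++~
~~~~~~
~~~~~~
12) ~~~~~~
~~~~~~
~~~~~~
~~++~~
~^~++~
~++++~
~~~~~~
~~~~~~
13) ~~~~~~
~~~~~~
~~~~~~
~~++~~
~+>++~
~++++~
~~~~~~
~~~~~~
14) ~~~~~~
~~~~~~
~~~~~~
~~++~~
~++++~
~+v++~
~~~~~~
~~~~~~
15) ~~~~~~
~~~~~~
~~~~~~
~~++~~
~++++~
~+~>+~
~~~~~~
~~~~~~
16) ~~~~~~
~~~~~~
~~~~~~
~~++~~
~++^+~
~+~~+~
~~~~~~
~~~~~~
17) ~~~~~~
~~~~~~
~~~~~~
~~++~~
~+<~+~
~+~~+~
~~~~~~
~~~~~~
18) ~~~~~~
~~~~~~
~~~~~~
~~++~~
~+~~+~
~+v~+~
~~~~~~
~~~~~~
19) ~~~~~~
~~~~~~
~~~~~~
~~++~~
~+~~+~
~<+~+~
~~~~~~
~~~~~~
20) ~~~~~~
~~~~~~
~~~~~~
~~++~~
~+~~+~
~~+~+~
~v~~~~
~~~~~~
21) ~~~~~~
~~~~~~
~~~~~~
~~++~~
~+~~+~
~~+~+~
<+~~~~
~~~~~~
22) ~~~~~~
~~~~~~
~~~~~~
~~++~~
~+~~+~
^~+~+~
++~~~~
~~~~~~
23) ~~~~~~
~~~~~~
~~~~~~
~~++~~
~+~~+~
+>+~+~
++~~~~
~~~~~~
24) ~~~~~~
~~~~~~
~~~~~~
~~++~~
~+~~+~
+++~+~
+v~~~~
~~~~~~
25) ~~~~~~
~~~~~~
~~~~~~
~~++~~
~+~~+~
+++~+~
+~>~~~
~~~~~~
26) ~~~~~~
~~~~~~
~~~~~~
~~++~~
~+~~+~
+++~+~
+~+~~~
~~v~~~
27) ~~~~~~
~~~~~~
~~~~~~
~~++~~
~+~~+~
+++~+~
+~+~~~
~<+~~~
28) ~~~~~~
~~~~~~
~~~~~~
~~++~~
~+~~+~
+++~+~
+^+~~~
~++~~~
29) ~~~~~~
~~~~~~
~~~~~~
~~++~~
~+~~+~
+++~+~
++>~~~
~++~~~
30) ~~~~~~
~~~~~~
~~~~~~
~~++~~
~+~~+~
++^~+~
++~~~~
~++~~~
31) ~~~~~~
~~~~~~
~~~~~~
~~++~~
~+~~+~
+<~~+~
++~~~~
~++~~~
32) ~~~~~~
~~~~~~
~~~~~~
~~++~~
~+~~+~
+~~~+~
+v~~~~
~++~~~
33) ~~~~~~
~~~~~~
~~~~~~
~~++~~
~+~~+~
+~~~+~
+~>~~~
~++~~~
34) ~~~~~~
~~~~~~
~~~~~~
~~++~~
~+~~+~
+~~~+~
+~+~~~
~+v~~~
35) ~~~~~~
~~~~~~
~~~~~~
~~++~~
~+~~+~
+~~~+~
+~+~~~
~+~>~~
36) ~~~v~~
~~~~~~
~~~~~~
~~++~~
~+~~+~
+~~~+~
+~+~~~
~+~+~~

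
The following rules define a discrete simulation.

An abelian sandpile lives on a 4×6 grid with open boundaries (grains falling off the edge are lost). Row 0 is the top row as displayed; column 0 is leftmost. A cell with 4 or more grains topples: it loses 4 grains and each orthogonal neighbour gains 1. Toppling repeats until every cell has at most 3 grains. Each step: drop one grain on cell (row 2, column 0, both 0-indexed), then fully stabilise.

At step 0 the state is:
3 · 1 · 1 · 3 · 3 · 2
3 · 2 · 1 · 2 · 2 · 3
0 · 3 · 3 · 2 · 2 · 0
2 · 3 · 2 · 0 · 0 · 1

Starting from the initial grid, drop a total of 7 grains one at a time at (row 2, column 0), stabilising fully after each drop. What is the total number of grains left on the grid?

0) 3 · 1 · 1 · 3 · 3 · 2
3 · 2 · 1 · 2 · 2 · 3
0 · 3 · 3 · 2 · 2 · 0
2 · 3 · 2 · 0 · 0 · 1
1) 3 · 1 · 1 · 3 · 3 · 2
3 · 2 · 1 · 2 · 2 · 3
1 · 3 · 3 · 2 · 2 · 0
2 · 3 · 2 · 0 · 0 · 1
2) 3 · 1 · 1 · 3 · 3 · 2
3 · 2 · 1 · 2 · 2 · 3
2 · 3 · 3 · 2 · 2 · 0
2 · 3 · 2 · 0 · 0 · 1
3) 3 · 1 · 1 · 3 · 3 · 2
3 · 2 · 1 · 2 · 2 · 3
3 · 3 · 3 · 2 · 2 · 0
2 · 3 · 2 · 0 · 0 · 1
4) 0 · 3 · 1 · 3 · 3 · 2
2 · 0 · 3 · 2 · 2 · 3
3 · 3 · 1 · 3 · 2 · 0
0 · 2 · 0 · 1 · 0 · 1
5) 0 · 3 · 1 · 3 · 3 · 2
3 · 1 · 3 · 2 · 2 · 3
1 · 0 · 2 · 3 · 2 · 0
1 · 3 · 0 · 1 · 0 · 1
6) 0 · 3 · 1 · 3 · 3 · 2
3 · 1 · 3 · 2 · 2 · 3
2 · 0 · 2 · 3 · 2 · 0
1 · 3 · 0 · 1 · 0 · 1
7) 0 · 3 · 1 · 3 · 3 · 2
3 · 1 · 3 · 2 · 2 · 3
3 · 0 · 2 · 3 · 2 · 0
1 · 3 · 0 · 1 · 0 · 1

42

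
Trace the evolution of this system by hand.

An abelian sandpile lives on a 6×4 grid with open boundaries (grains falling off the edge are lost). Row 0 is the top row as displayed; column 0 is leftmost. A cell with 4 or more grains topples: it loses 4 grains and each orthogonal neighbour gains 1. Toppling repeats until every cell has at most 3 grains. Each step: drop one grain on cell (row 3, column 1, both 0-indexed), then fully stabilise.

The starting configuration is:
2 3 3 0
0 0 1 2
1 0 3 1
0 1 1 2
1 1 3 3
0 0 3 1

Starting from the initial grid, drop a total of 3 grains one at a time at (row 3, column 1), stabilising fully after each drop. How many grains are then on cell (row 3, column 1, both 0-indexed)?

0

[0] 2 3 3 0
0 0 1 2
1 0 3 1
0 1 1 2
1 1 3 3
0 0 3 1
[1] 2 3 3 0
0 0 1 2
1 0 3 1
0 2 1 2
1 1 3 3
0 0 3 1
[2] 2 3 3 0
0 0 1 2
1 0 3 1
0 3 1 2
1 1 3 3
0 0 3 1
[3] 2 3 3 0
0 0 1 2
1 1 3 1
1 0 2 2
1 2 3 3
0 0 3 1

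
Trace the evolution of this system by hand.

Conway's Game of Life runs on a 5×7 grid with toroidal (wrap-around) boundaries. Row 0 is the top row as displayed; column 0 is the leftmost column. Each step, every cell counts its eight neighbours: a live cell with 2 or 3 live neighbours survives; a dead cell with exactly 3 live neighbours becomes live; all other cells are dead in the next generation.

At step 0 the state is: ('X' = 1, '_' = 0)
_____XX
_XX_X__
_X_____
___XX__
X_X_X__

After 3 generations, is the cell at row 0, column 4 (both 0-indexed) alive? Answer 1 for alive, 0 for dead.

t=0: _____XX
_XX_X__
_X_____
___XX__
X_X_X__
t=1: X_X_XXX
XXX__X_
_X__X__
_XXXX__
____X_X
t=2: __X_X__
__X____
____XX_
XXX_X__
______X
t=3: ___X___
____XX_
__X_XX_
XX_XX_X
X_X__X_

0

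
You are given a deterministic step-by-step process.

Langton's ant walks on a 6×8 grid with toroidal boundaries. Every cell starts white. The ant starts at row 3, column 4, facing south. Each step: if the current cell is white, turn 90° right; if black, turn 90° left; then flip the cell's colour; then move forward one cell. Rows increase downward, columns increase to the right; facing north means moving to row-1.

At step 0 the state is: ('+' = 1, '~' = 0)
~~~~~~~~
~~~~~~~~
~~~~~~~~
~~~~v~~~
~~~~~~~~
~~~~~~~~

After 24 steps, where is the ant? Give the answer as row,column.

1,6

step 0: ~~~~~~~~
~~~~~~~~
~~~~~~~~
~~~~v~~~
~~~~~~~~
~~~~~~~~
step 1: ~~~~~~~~
~~~~~~~~
~~~~~~~~
~~~<+~~~
~~~~~~~~
~~~~~~~~
step 2: ~~~~~~~~
~~~~~~~~
~~~^~~~~
~~~++~~~
~~~~~~~~
~~~~~~~~
step 3: ~~~~~~~~
~~~~~~~~
~~~+>~~~
~~~++~~~
~~~~~~~~
~~~~~~~~
step 4: ~~~~~~~~
~~~~~~~~
~~~++~~~
~~~+v~~~
~~~~~~~~
~~~~~~~~
step 5: ~~~~~~~~
~~~~~~~~
~~~++~~~
~~~+~>~~
~~~~~~~~
~~~~~~~~
step 6: ~~~~~~~~
~~~~~~~~
~~~++~~~
~~~+~+~~
~~~~~v~~
~~~~~~~~
step 7: ~~~~~~~~
~~~~~~~~
~~~++~~~
~~~+~+~~
~~~~<+~~
~~~~~~~~
step 8: ~~~~~~~~
~~~~~~~~
~~~++~~~
~~~+^+~~
~~~~++~~
~~~~~~~~
step 9: ~~~~~~~~
~~~~~~~~
~~~++~~~
~~~++>~~
~~~~++~~
~~~~~~~~
step 10: ~~~~~~~~
~~~~~~~~
~~~++^~~
~~~++~~~
~~~~++~~
~~~~~~~~
step 11: ~~~~~~~~
~~~~~~~~
~~~+++>~
~~~++~~~
~~~~++~~
~~~~~~~~
step 12: ~~~~~~~~
~~~~~~~~
~~~++++~
~~~++~v~
~~~~++~~
~~~~~~~~
step 13: ~~~~~~~~
~~~~~~~~
~~~++++~
~~~++<+~
~~~~++~~
~~~~~~~~
step 14: ~~~~~~~~
~~~~~~~~
~~~++^+~
~~~++++~
~~~~++~~
~~~~~~~~
step 15: ~~~~~~~~
~~~~~~~~
~~~+<~+~
~~~++++~
~~~~++~~
~~~~~~~~
step 16: ~~~~~~~~
~~~~~~~~
~~~+~~+~
~~~+v++~
~~~~++~~
~~~~~~~~
step 17: ~~~~~~~~
~~~~~~~~
~~~+~~+~
~~~+~>+~
~~~~++~~
~~~~~~~~
step 18: ~~~~~~~~
~~~~~~~~
~~~+~^+~
~~~+~~+~
~~~~++~~
~~~~~~~~
step 19: ~~~~~~~~
~~~~~~~~
~~~+~+>~
~~~+~~+~
~~~~++~~
~~~~~~~~
step 20: ~~~~~~~~
~~~~~~^~
~~~+~+~~
~~~+~~+~
~~~~++~~
~~~~~~~~
step 21: ~~~~~~~~
~~~~~~+>
~~~+~+~~
~~~+~~+~
~~~~++~~
~~~~~~~~
step 22: ~~~~~~~~
~~~~~~++
~~~+~+~v
~~~+~~+~
~~~~++~~
~~~~~~~~
step 23: ~~~~~~~~
~~~~~~++
~~~+~+<+
~~~+~~+~
~~~~++~~
~~~~~~~~
step 24: ~~~~~~~~
~~~~~~^+
~~~+~+++
~~~+~~+~
~~~~++~~
~~~~~~~~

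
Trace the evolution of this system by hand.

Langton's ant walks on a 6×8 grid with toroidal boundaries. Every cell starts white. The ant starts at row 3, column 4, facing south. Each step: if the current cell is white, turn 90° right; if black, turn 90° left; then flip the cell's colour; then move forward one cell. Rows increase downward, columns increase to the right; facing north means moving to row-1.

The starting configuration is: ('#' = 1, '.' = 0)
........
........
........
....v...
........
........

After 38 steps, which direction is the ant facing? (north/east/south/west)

south

k=0  ........
........
........
....v...
........
........
k=1  ........
........
........
...<#...
........
........
k=2  ........
........
...^....
...##...
........
........
k=3  ........
........
...#>...
...##...
........
........
k=4  ........
........
...##...
...#v...
........
........
k=5  ........
........
...##...
...#.>..
........
........
k=6  ........
........
...##...
...#.#..
.....v..
........
k=7  ........
........
...##...
...#.#..
....<#..
........
k=8  ........
........
...##...
...#^#..
....##..
........
k=9  ........
........
...##...
...##>..
....##..
........
k=10  ........
........
...##^..
...##...
....##..
........
k=11  ........
........
...###>.
...##...
....##..
........
k=12  ........
........
...####.
...##.v.
....##..
........
k=13  ........
........
...####.
...##<#.
....##..
........
k=14  ........
........
...##^#.
...####.
....##..
........
k=15  ........
........
...#<.#.
...####.
....##..
........
k=16  ........
........
...#..#.
...#v##.
....##..
........
k=17  ........
........
...#..#.
...#.>#.
....##..
........
k=18  ........
........
...#.^#.
...#..#.
....##..
........
k=19  ........
........
...#.#>.
...#..#.
....##..
........
k=20  ........
......^.
...#.#..
...#..#.
....##..
........
k=21  ........
......#>
...#.#..
...#..#.
....##..
........
k=22  ........
......##
...#.#.v
...#..#.
....##..
........
k=23  ........
......##
...#.#<#
...#..#.
....##..
........
k=24  ........
......^#
...#.###
...#..#.
....##..
........
k=25  ........
.....<.#
...#.###
...#..#.
....##..
........
k=26  .....^..
.....#.#
...#.###
...#..#.
....##..
........
k=27  .....#>.
.....#.#
...#.###
...#..#.
....##..
........
k=28  .....##.
.....#v#
...#.###
...#..#.
....##..
........
k=29  .....##.
.....<##
...#.###
...#..#.
....##..
........
k=30  .....##.
......##
...#.v##
...#..#.
....##..
........
k=31  .....##.
......##
...#..>#
...#..#.
....##..
........
k=32  .....##.
......^#
...#...#
...#..#.
....##..
........
k=33  .....##.
.....<.#
...#...#
...#..#.
....##..
........
k=34  .....^#.
.....#.#
...#...#
...#..#.
....##..
........
k=35  ....<.#.
.....#.#
...#...#
...#..#.
....##..
........
k=36  ....#.#.
.....#.#
...#...#
...#..#.
....##..
....^...
k=37  ....#.#.
.....#.#
...#...#
...#..#.
....##..
....#>..
k=38  ....#v#.
.....#.#
...#...#
...#..#.
....##..
....##..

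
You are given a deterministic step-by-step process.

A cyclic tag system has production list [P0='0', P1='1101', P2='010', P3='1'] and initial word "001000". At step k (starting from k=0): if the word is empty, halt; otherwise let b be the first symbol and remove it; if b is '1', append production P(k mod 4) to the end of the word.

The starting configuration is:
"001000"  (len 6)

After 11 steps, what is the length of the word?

6

gen 0: "001000"  (len 6)
gen 1: "01000"  (len 5)
gen 2: "1000"  (len 4)
gen 3: "000010"  (len 6)
gen 4: "00010"  (len 5)
gen 5: "0010"  (len 4)
gen 6: "010"  (len 3)
gen 7: "10"  (len 2)
gen 8: "01"  (len 2)
gen 9: "1"  (len 1)
gen 10: "1101"  (len 4)
gen 11: "101010"  (len 6)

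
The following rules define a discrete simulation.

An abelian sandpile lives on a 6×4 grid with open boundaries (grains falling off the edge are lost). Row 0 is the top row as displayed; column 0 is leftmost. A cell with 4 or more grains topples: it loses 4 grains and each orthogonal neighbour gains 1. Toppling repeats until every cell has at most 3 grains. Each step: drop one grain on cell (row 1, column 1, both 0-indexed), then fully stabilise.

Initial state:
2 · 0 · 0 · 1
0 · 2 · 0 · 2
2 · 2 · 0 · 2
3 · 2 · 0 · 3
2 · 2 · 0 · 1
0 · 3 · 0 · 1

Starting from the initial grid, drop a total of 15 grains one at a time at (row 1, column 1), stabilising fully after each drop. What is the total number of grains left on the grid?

39

gen 0: 2 · 0 · 0 · 1
0 · 2 · 0 · 2
2 · 2 · 0 · 2
3 · 2 · 0 · 3
2 · 2 · 0 · 1
0 · 3 · 0 · 1
gen 1: 2 · 0 · 0 · 1
0 · 3 · 0 · 2
2 · 2 · 0 · 2
3 · 2 · 0 · 3
2 · 2 · 0 · 1
0 · 3 · 0 · 1
gen 2: 2 · 1 · 0 · 1
1 · 0 · 1 · 2
2 · 3 · 0 · 2
3 · 2 · 0 · 3
2 · 2 · 0 · 1
0 · 3 · 0 · 1
gen 3: 2 · 1 · 0 · 1
1 · 1 · 1 · 2
2 · 3 · 0 · 2
3 · 2 · 0 · 3
2 · 2 · 0 · 1
0 · 3 · 0 · 1
gen 4: 2 · 1 · 0 · 1
1 · 2 · 1 · 2
2 · 3 · 0 · 2
3 · 2 · 0 · 3
2 · 2 · 0 · 1
0 · 3 · 0 · 1
gen 5: 2 · 1 · 0 · 1
1 · 3 · 1 · 2
2 · 3 · 0 · 2
3 · 2 · 0 · 3
2 · 2 · 0 · 1
0 · 3 · 0 · 1
gen 6: 2 · 2 · 0 · 1
2 · 1 · 2 · 2
3 · 0 · 1 · 2
3 · 3 · 0 · 3
2 · 2 · 0 · 1
0 · 3 · 0 · 1
gen 7: 2 · 2 · 0 · 1
2 · 2 · 2 · 2
3 · 0 · 1 · 2
3 · 3 · 0 · 3
2 · 2 · 0 · 1
0 · 3 · 0 · 1
gen 8: 2 · 2 · 0 · 1
2 · 3 · 2 · 2
3 · 0 · 1 · 2
3 · 3 · 0 · 3
2 · 2 · 0 · 1
0 · 3 · 0 · 1
gen 9: 2 · 3 · 0 · 1
3 · 0 · 3 · 2
3 · 1 · 1 · 2
3 · 3 · 0 · 3
2 · 2 · 0 · 1
0 · 3 · 0 · 1
gen 10: 2 · 3 · 0 · 1
3 · 1 · 3 · 2
3 · 1 · 1 · 2
3 · 3 · 0 · 3
2 · 2 · 0 · 1
0 · 3 · 0 · 1
gen 11: 2 · 3 · 0 · 1
3 · 2 · 3 · 2
3 · 1 · 1 · 2
3 · 3 · 0 · 3
2 · 2 · 0 · 1
0 · 3 · 0 · 1
gen 12: 2 · 3 · 0 · 1
3 · 3 · 3 · 2
3 · 1 · 1 · 2
3 · 3 · 0 · 3
2 · 2 · 0 · 1
0 · 3 · 0 · 1
gen 13: 0 · 2 · 2 · 1
3 · 0 · 1 · 3
2 · 1 · 3 · 2
1 · 1 · 1 · 3
3 · 3 · 0 · 1
0 · 3 · 0 · 1
gen 14: 0 · 2 · 2 · 1
3 · 1 · 1 · 3
2 · 1 · 3 · 2
1 · 1 · 1 · 3
3 · 3 · 0 · 1
0 · 3 · 0 · 1
gen 15: 0 · 2 · 2 · 1
3 · 2 · 1 · 3
2 · 1 · 3 · 2
1 · 1 · 1 · 3
3 · 3 · 0 · 1
0 · 3 · 0 · 1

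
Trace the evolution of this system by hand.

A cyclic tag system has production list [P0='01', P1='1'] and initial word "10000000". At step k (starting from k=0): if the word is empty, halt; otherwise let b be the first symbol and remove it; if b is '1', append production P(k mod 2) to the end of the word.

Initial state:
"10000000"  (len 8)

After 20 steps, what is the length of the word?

k=0  "10000000"  (len 8)
k=1  "000000001"  (len 9)
k=2  "00000001"  (len 8)
k=3  "0000001"  (len 7)
k=4  "000001"  (len 6)
k=5  "00001"  (len 5)
k=6  "0001"  (len 4)
k=7  "001"  (len 3)
k=8  "01"  (len 2)
k=9  "1"  (len 1)
k=10  "1"  (len 1)
k=11  "01"  (len 2)
k=12  "1"  (len 1)
k=13  "01"  (len 2)
k=14  "1"  (len 1)
k=15  "01"  (len 2)
k=16  "1"  (len 1)
k=17  "01"  (len 2)
k=18  "1"  (len 1)
k=19  "01"  (len 2)
k=20  "1"  (len 1)

1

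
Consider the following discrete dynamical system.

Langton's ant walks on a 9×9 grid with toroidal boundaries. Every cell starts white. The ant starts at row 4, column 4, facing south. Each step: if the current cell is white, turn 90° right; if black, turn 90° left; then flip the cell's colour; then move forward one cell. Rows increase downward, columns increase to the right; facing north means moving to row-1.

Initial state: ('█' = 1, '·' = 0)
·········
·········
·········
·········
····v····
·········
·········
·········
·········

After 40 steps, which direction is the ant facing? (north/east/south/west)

south

[0] ·········
·········
·········
·········
····v····
·········
·········
·········
·········
[1] ·········
·········
·········
·········
···<█····
·········
·········
·········
·········
[2] ·········
·········
·········
···^·····
···██····
·········
·········
·········
·········
[3] ·········
·········
·········
···█>····
···██····
·········
·········
·········
·········
[4] ·········
·········
·········
···██····
···█v····
·········
·········
·········
·········
[5] ·········
·········
·········
···██····
···█·>···
·········
·········
·········
·········
[6] ·········
·········
·········
···██····
···█·█···
·····v···
·········
·········
·········
[7] ·········
·········
·········
···██····
···█·█···
····<█···
·········
·········
·········
[8] ·········
·········
·········
···██····
···█^█···
····██···
·········
·········
·········
[9] ·········
·········
·········
···██····
···██>···
····██···
·········
·········
·········
[10] ·········
·········
·········
···██^···
···██····
····██···
·········
·········
·········
[11] ·········
·········
·········
···███>··
···██····
····██···
·········
·········
·········
[12] ·········
·········
·········
···████··
···██·v··
····██···
·········
·········
·········
[13] ·········
·········
·········
···████··
···██<█··
····██···
·········
·········
·········
[14] ·········
·········
·········
···██^█··
···████··
····██···
·········
·········
·········
[15] ·········
·········
·········
···█<·█··
···████··
····██···
·········
·········
·········
[16] ·········
·········
·········
···█··█··
···█v██··
····██···
·········
·········
·········
[17] ·········
·········
·········
···█··█··
···█·>█··
····██···
·········
·········
·········
[18] ·········
·········
·········
···█·^█··
···█··█··
····██···
·········
·········
·········
[19] ·········
·········
·········
···█·█>··
···█··█··
····██···
·········
·········
·········
[20] ·········
·········
······^··
···█·█···
···█··█··
····██···
·········
·········
·········
[21] ·········
·········
······█>·
···█·█···
···█··█··
····██···
·········
·········
·········
[22] ·········
·········
······██·
···█·█·v·
···█··█··
····██···
·········
·········
·········
[23] ·········
·········
······██·
···█·█<█·
···█··█··
····██···
·········
·········
·········
[24] ·········
·········
······^█·
···█·███·
···█··█··
····██···
·········
·········
·········
[25] ·········
·········
·····<·█·
···█·███·
···█··█··
····██···
·········
·········
·········
[26] ·········
·····^···
·····█·█·
···█·███·
···█··█··
····██···
·········
·········
·········
[27] ·········
·····█>··
·····█·█·
···█·███·
···█··█··
····██···
·········
·········
·········
[28] ·········
·····██··
·····█v█·
···█·███·
···█··█··
····██···
·········
·········
·········
[29] ·········
·····██··
·····<██·
···█·███·
···█··█··
····██···
·········
·········
·········
[30] ·········
·····██··
······██·
···█·v██·
···█··█··
····██···
·········
·········
·········
[31] ·········
·····██··
······██·
···█··>█·
···█··█··
····██···
·········
·········
·········
[32] ·········
·····██··
······^█·
···█···█·
···█··█··
····██···
·········
·········
·········
[33] ·········
·····██··
·····<·█·
···█···█·
···█··█··
····██···
·········
·········
·········
[34] ·········
·····^█··
·····█·█·
···█···█·
···█··█··
····██···
·········
·········
·········
[35] ·········
····<·█··
·····█·█·
···█···█·
···█··█··
····██···
·········
·········
·········
[36] ····^····
····█·█··
·····█·█·
···█···█·
···█··█··
····██···
·········
·········
·········
[37] ····█>···
····█·█··
·····█·█·
···█···█·
···█··█··
····██···
·········
·········
·········
[38] ····██···
····█v█··
·····█·█·
···█···█·
···█··█··
····██···
·········
·········
·········
[39] ····██···
····<██··
·····█·█·
···█···█·
···█··█··
····██···
·········
·········
·········
[40] ····██···
·····██··
····v█·█·
···█···█·
···█··█··
····██···
·········
·········
·········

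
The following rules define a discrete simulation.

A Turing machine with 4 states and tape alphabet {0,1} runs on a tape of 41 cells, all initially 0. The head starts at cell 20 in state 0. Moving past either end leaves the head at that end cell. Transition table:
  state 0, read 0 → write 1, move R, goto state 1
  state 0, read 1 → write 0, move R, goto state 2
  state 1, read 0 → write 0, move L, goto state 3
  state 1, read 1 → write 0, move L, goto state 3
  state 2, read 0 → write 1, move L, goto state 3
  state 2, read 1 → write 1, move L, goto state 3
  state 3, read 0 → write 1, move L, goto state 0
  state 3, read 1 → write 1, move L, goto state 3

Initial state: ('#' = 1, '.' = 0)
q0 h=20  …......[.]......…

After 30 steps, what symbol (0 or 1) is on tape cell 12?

1

k=0  q0 h=20  …......[.]......…
k=1  q1 h=21  ….....#[.]......…
k=2  q3 h=20  …......[#]......…
k=3  q3 h=19  …......[.]#.....…
k=4  q0 h=18  …......[.]##....…
k=5  q1 h=19  ….....#[#]#.....…
k=6  q3 h=18  …......[#].#....…
k=7  q3 h=17  …......[.]#.#...…
k=8  q0 h=16  …......[.]##.#..…
k=9  q1 h=17  ….....#[#]#.#...…
k=10  q3 h=16  …......[#].#.#..…
k=11  q3 h=15  …......[.]#.#.#.…
k=12  q0 h=14  …......[.]##.#.#…
k=13  q1 h=15  ….....#[#]#.#.#.…
k=14  q3 h=14  …......[#].#.#.#…
k=15  q3 h=13  …......[.]#.#.#.…
k=16  q0 h=12  …......[.]##.#.#…
k=17  q1 h=13  ….....#[#]#.#.#.…
k=18  q3 h=12  …......[#].#.#.#…
k=19  q3 h=11  …......[.]#.#.#.…
k=20  q0 h=10  …......[.]##.#.#…
k=21  q1 h=11  ….....#[#]#.#.#.…
k=22  q3 h=10  …......[#].#.#.#…
k=23  q3 h= 9  …......[.]#.#.#.…
k=24  q0 h= 8  …......[.]##.#.#…
k=25  q1 h= 9  ….....#[#]#.#.#.…
k=26  q3 h= 8  …......[#].#.#.#…
k=27  q3 h= 7  …......[.]#.#.#.…
k=28  q0 h= 6  |......[.]##.#.#…
k=29  q1 h= 7  ….....#[#]#.#.#.…
k=30  q3 h= 6  |......[#].#.#.#…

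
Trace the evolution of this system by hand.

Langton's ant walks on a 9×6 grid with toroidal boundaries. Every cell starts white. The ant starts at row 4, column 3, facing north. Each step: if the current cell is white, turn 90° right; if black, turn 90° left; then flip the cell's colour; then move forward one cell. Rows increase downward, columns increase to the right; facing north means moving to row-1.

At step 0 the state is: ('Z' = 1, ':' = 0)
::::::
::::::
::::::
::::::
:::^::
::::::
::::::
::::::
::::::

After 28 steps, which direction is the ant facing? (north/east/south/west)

0) ::::::
::::::
::::::
::::::
:::^::
::::::
::::::
::::::
::::::
1) ::::::
::::::
::::::
::::::
:::Z>:
::::::
::::::
::::::
::::::
2) ::::::
::::::
::::::
::::::
:::ZZ:
::::v:
::::::
::::::
::::::
3) ::::::
::::::
::::::
::::::
:::ZZ:
:::<Z:
::::::
::::::
::::::
4) ::::::
::::::
::::::
::::::
:::^Z:
:::ZZ:
::::::
::::::
::::::
5) ::::::
::::::
::::::
::::::
::<:Z:
:::ZZ:
::::::
::::::
::::::
6) ::::::
::::::
::::::
::^:::
::Z:Z:
:::ZZ:
::::::
::::::
::::::
7) ::::::
::::::
::::::
::Z>::
::Z:Z:
:::ZZ:
::::::
::::::
::::::
8) ::::::
::::::
::::::
::ZZ::
::ZvZ:
:::ZZ:
::::::
::::::
::::::
9) ::::::
::::::
::::::
::ZZ::
::<ZZ:
:::ZZ:
::::::
::::::
::::::
10) ::::::
::::::
::::::
::ZZ::
:::ZZ:
::vZZ:
::::::
::::::
::::::
11) ::::::
::::::
::::::
::ZZ::
:::ZZ:
:<ZZZ:
::::::
::::::
::::::
12) ::::::
::::::
::::::
::ZZ::
:^:ZZ:
:ZZZZ:
::::::
::::::
::::::
13) ::::::
::::::
::::::
::ZZ::
:Z>ZZ:
:ZZZZ:
::::::
::::::
::::::
14) ::::::
::::::
::::::
::ZZ::
:ZZZZ:
:ZvZZ:
::::::
::::::
::::::
15) ::::::
::::::
::::::
::ZZ::
:ZZZZ:
:Z:>Z:
::::::
::::::
::::::
16) ::::::
::::::
::::::
::ZZ::
:ZZ^Z:
:Z::Z:
::::::
::::::
::::::
17) ::::::
::::::
::::::
::ZZ::
:Z<:Z:
:Z::Z:
::::::
::::::
::::::
18) ::::::
::::::
::::::
::ZZ::
:Z::Z:
:Zv:Z:
::::::
::::::
::::::
19) ::::::
::::::
::::::
::ZZ::
:Z::Z:
:<Z:Z:
::::::
::::::
::::::
20) ::::::
::::::
::::::
::ZZ::
:Z::Z:
::Z:Z:
:v::::
::::::
::::::
21) ::::::
::::::
::::::
::ZZ::
:Z::Z:
::Z:Z:
<Z::::
::::::
::::::
22) ::::::
::::::
::::::
::ZZ::
:Z::Z:
^:Z:Z:
ZZ::::
::::::
::::::
23) ::::::
::::::
::::::
::ZZ::
:Z::Z:
Z>Z:Z:
ZZ::::
::::::
::::::
24) ::::::
::::::
::::::
::ZZ::
:Z::Z:
ZZZ:Z:
Zv::::
::::::
::::::
25) ::::::
::::::
::::::
::ZZ::
:Z::Z:
ZZZ:Z:
Z:>:::
::::::
::::::
26) ::::::
::::::
::::::
::ZZ::
:Z::Z:
ZZZ:Z:
Z:Z:::
::v:::
::::::
27) ::::::
::::::
::::::
::ZZ::
:Z::Z:
ZZZ:Z:
Z:Z:::
:<Z:::
::::::
28) ::::::
::::::
::::::
::ZZ::
:Z::Z:
ZZZ:Z:
Z^Z:::
:ZZ:::
::::::

north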